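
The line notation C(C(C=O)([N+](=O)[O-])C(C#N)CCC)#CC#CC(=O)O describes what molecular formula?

Heavy atoms from the SMILES: 12 C, 2 N, 5 O.
Implicit hydrogens by atom environment:
  7 × C: no H
  3 × O: no H
  2 × C: 2 H each → 4
  2 × C: 1 H each → 2
  1 × C: 3 H
  1 × N (charge +1): no H
  1 × N: no H
  1 × O: 1 H
  1 × O (charge -1): no H
  Total hydrogens = 10.
Molecular formula: C12H10N2O5

C12H10N2O5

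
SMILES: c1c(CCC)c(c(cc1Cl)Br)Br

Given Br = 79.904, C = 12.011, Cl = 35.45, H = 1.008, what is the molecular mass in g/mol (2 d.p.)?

Molecular formula: C9H9Br2Cl.
M = 2×79.904 + 9×12.011 + 1×35.45 + 9×1.008 = 312.43 g/mol.

312.43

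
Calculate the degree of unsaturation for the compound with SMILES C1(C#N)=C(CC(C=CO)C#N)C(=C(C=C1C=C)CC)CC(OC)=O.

11

Molecular formula from the SMILES: C19H20N2O3.
DoU = (2C + 2 + N − H − X)/2 = (2·19 + 2 + 2 − 20 − 0)/2 = 22/2 = 11.
(Structurally: 1 ring(s) + 10 π bond(s) = 11.)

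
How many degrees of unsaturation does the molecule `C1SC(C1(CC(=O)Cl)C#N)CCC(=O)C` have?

Molecular formula from the SMILES: C10H12ClNO2S.
DoU = (2C + 2 + N − H − X)/2 = (2·10 + 2 + 1 − 12 − 1)/2 = 10/2 = 5.
(Structurally: 1 ring(s) + 4 π bond(s) = 5.)

5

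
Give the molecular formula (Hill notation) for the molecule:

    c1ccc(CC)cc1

Heavy atoms from the SMILES: 8 C.
Implicit hydrogens by atom environment:
  5 × C (aromatic): 1 H each → 5
  1 × C: 3 H
  1 × C: 2 H
  1 × C (aromatic): no H
  Total hydrogens = 10.
Molecular formula: C8H10

C8H10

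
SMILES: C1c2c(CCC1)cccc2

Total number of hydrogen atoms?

Hydrogens are implicit in SMILES; fill each atom to its normal valence:
  4 × C: 2 H each → 8
  4 × C (aromatic): 1 H each → 4
  2 × C (aromatic): no H
  Total hydrogens = 12.

12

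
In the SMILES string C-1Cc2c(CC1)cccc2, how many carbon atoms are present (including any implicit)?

The symbol for carbon appears 10 times in the SMILES. Lowercase c denotes aromatic carbon and counts toward C.

10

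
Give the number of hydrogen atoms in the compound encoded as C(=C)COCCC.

Hydrogens are implicit in SMILES; fill each atom to its normal valence:
  4 × C: 2 H each → 8
  1 × C: 3 H
  1 × C: 1 H
  1 × O: no H
  Total hydrogens = 12.

12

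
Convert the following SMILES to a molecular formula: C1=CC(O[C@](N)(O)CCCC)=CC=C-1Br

C11H16BrNO2

Heavy atoms from the SMILES: 1 Br, 11 C, 1 N, 2 O.
Implicit hydrogens by atom environment:
  4 × C (aromatic): 1 H each → 4
  3 × C: 2 H each → 6
  2 × C (aromatic): no H
  1 × Br: no H
  1 × C: 3 H
  1 × C: no H
  1 × N: 2 H
  1 × O: 1 H
  1 × O: no H
  Total hydrogens = 16.
Molecular formula: C11H16BrNO2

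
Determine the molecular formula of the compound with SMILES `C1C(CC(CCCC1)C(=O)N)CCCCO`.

Heavy atoms from the SMILES: 13 C, 1 N, 2 O.
Implicit hydrogens by atom environment:
  10 × C: 2 H each → 20
  2 × C: 1 H each → 2
  1 × C: no H
  1 × N: 2 H
  1 × O: 1 H
  1 × O: no H
  Total hydrogens = 25.
Molecular formula: C13H25NO2

C13H25NO2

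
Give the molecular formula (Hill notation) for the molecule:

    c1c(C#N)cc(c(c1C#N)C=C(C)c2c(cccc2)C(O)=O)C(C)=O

Heavy atoms from the SMILES: 20 C, 2 N, 3 O.
Implicit hydrogens by atom environment:
  6 × C (aromatic): 1 H each → 6
  6 × C (aromatic): no H
  5 × C: no H
  2 × C: 3 H each → 6
  2 × N: no H
  2 × O: no H
  1 × C: 1 H
  1 × O: 1 H
  Total hydrogens = 14.
Molecular formula: C20H14N2O3

C20H14N2O3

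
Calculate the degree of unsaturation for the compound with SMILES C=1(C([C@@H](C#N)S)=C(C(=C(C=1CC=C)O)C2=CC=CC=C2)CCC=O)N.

12

Molecular formula from the SMILES: C20H20N2O2S.
DoU = (2C + 2 + N − H − X)/2 = (2·20 + 2 + 2 − 20 − 0)/2 = 24/2 = 12.
(Structurally: 2 ring(s) + 10 π bond(s) = 12.)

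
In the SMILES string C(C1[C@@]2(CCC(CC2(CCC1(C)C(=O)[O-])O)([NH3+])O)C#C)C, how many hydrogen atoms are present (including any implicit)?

25

Hydrogens are implicit in SMILES; fill each atom to its normal valence:
  6 × C: 2 H each → 12
  6 × C: no H
  2 × C: 3 H each → 6
  2 × C: 1 H each → 2
  2 × O: 1 H each → 2
  1 × N (charge +1): 3 H
  1 × O: no H
  1 × O (charge -1): no H
  Total hydrogens = 25.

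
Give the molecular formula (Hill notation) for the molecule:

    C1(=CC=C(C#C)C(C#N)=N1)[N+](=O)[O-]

Heavy atoms from the SMILES: 8 C, 3 N, 2 O.
Implicit hydrogens by atom environment:
  3 × C (aromatic): no H
  2 × C (aromatic): 1 H each → 2
  2 × C: no H
  1 × C: 1 H
  1 × N (aromatic): no H
  1 × N: no H
  1 × N (charge +1): no H
  1 × O: no H
  1 × O (charge -1): no H
  Total hydrogens = 3.
Molecular formula: C8H3N3O2

C8H3N3O2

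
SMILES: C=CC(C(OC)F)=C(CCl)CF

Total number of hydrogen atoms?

Hydrogens are implicit in SMILES; fill each atom to its normal valence:
  3 × C: 2 H each → 6
  2 × C: 1 H each → 2
  2 × C: no H
  2 × F: no H
  1 × C: 3 H
  1 × Cl: no H
  1 × O: no H
  Total hydrogens = 11.

11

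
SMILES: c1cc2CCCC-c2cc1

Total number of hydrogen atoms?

Hydrogens are implicit in SMILES; fill each atom to its normal valence:
  4 × C: 2 H each → 8
  4 × C (aromatic): 1 H each → 4
  2 × C (aromatic): no H
  Total hydrogens = 12.

12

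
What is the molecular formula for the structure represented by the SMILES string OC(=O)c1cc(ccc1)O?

Heavy atoms from the SMILES: 7 C, 3 O.
Implicit hydrogens by atom environment:
  4 × C (aromatic): 1 H each → 4
  2 × C (aromatic): no H
  2 × O: 1 H each → 2
  1 × C: no H
  1 × O: no H
  Total hydrogens = 6.
Molecular formula: C7H6O3

C7H6O3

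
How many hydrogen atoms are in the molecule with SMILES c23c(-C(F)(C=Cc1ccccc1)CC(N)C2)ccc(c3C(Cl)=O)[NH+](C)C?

Hydrogens are implicit in SMILES; fill each atom to its normal valence:
  7 × C (aromatic): 1 H each → 7
  5 × C (aromatic): no H
  3 × C: 1 H each → 3
  2 × C: 3 H each → 6
  2 × C: 2 H each → 4
  2 × C: no H
  1 × Cl: no H
  1 × F: no H
  1 × N: 2 H
  1 × N (charge +1): 1 H
  1 × O: no H
  Total hydrogens = 23.

23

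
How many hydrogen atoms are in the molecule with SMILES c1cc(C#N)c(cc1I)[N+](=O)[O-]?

3

Hydrogens are implicit in SMILES; fill each atom to its normal valence:
  3 × C (aromatic): 1 H each → 3
  3 × C (aromatic): no H
  1 × C: no H
  1 × I: no H
  1 × N (charge +1): no H
  1 × N: no H
  1 × O: no H
  1 × O (charge -1): no H
  Total hydrogens = 3.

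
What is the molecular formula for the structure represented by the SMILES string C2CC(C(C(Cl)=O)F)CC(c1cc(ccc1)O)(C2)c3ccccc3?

Heavy atoms from the SMILES: 20 C, 1 Cl, 1 F, 2 O.
Implicit hydrogens by atom environment:
  9 × C (aromatic): 1 H each → 9
  4 × C: 2 H each → 8
  3 × C (aromatic): no H
  2 × C: 1 H each → 2
  2 × C: no H
  1 × Cl: no H
  1 × F: no H
  1 × O: 1 H
  1 × O: no H
  Total hydrogens = 20.
Molecular formula: C20H20ClFO2

C20H20ClFO2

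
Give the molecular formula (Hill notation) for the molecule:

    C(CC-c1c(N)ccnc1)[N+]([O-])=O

C8H11N3O2

Heavy atoms from the SMILES: 8 C, 3 N, 2 O.
Implicit hydrogens by atom environment:
  3 × C: 2 H each → 6
  3 × C (aromatic): 1 H each → 3
  2 × C (aromatic): no H
  1 × N: 2 H
  1 × N (aromatic): no H
  1 × N (charge +1): no H
  1 × O: no H
  1 × O (charge -1): no H
  Total hydrogens = 11.
Molecular formula: C8H11N3O2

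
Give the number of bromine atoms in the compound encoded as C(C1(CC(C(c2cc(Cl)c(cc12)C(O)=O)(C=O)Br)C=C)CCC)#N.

The symbol for bromine appears 1 time in the SMILES.

1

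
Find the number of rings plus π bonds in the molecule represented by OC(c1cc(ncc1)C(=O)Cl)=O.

6

Molecular formula from the SMILES: C7H4ClNO3.
DoU = (2C + 2 + N − H − X)/2 = (2·7 + 2 + 1 − 4 − 1)/2 = 12/2 = 6.
(Structurally: 1 ring(s) + 5 π bond(s) = 6.)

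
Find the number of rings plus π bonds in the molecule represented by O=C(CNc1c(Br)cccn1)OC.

Molecular formula from the SMILES: C8H9BrN2O2.
DoU = (2C + 2 + N − H − X)/2 = (2·8 + 2 + 2 − 9 − 1)/2 = 10/2 = 5.
(Structurally: 1 ring(s) + 4 π bond(s) = 5.)

5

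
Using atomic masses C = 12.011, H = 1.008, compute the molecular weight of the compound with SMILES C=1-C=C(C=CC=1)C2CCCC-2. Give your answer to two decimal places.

Molecular formula: C11H14.
M = 11×12.011 + 14×1.008 = 146.23 g/mol.

146.23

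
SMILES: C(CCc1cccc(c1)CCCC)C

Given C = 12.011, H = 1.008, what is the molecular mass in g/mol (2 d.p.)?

190.33

Molecular formula: C14H22.
M = 14×12.011 + 22×1.008 = 190.33 g/mol.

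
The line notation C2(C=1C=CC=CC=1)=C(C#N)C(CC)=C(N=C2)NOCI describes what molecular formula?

C15H14IN3O

Heavy atoms from the SMILES: 15 C, 1 I, 3 N, 1 O.
Implicit hydrogens by atom environment:
  6 × C (aromatic): 1 H each → 6
  5 × C (aromatic): no H
  2 × C: 2 H each → 4
  1 × C: 3 H
  1 × C: no H
  1 × I: no H
  1 × N: 1 H
  1 × N (aromatic): no H
  1 × N: no H
  1 × O: no H
  Total hydrogens = 14.
Molecular formula: C15H14IN3O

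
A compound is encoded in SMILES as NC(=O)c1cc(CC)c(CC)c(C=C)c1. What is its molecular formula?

C13H17NO

Heavy atoms from the SMILES: 13 C, 1 N, 1 O.
Implicit hydrogens by atom environment:
  4 × C (aromatic): no H
  3 × C: 2 H each → 6
  2 × C: 3 H each → 6
  2 × C (aromatic): 1 H each → 2
  1 × C: 1 H
  1 × C: no H
  1 × N: 2 H
  1 × O: no H
  Total hydrogens = 17.
Molecular formula: C13H17NO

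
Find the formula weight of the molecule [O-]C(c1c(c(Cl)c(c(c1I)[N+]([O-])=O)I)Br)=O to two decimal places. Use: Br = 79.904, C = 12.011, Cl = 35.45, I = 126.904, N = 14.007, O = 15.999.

531.24

Molecular formula: C7BrClI2NO4-.
M = 1×79.904 + 7×12.011 + 1×35.45 + 2×126.904 + 1×14.007 + 4×15.999 = 531.24 g/mol.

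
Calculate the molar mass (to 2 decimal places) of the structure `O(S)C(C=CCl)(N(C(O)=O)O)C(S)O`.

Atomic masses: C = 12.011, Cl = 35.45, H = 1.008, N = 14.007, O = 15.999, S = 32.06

261.69

Molecular formula: C5H8ClNO5S2.
M = 5×12.011 + 1×35.45 + 8×1.008 + 1×14.007 + 5×15.999 + 2×32.06 = 261.69 g/mol.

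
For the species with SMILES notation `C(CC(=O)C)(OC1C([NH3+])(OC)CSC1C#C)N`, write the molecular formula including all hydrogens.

Heavy atoms from the SMILES: 11 C, 2 N, 3 O, 1 S.
Implicit hydrogens by atom environment:
  4 × C: 1 H each → 4
  3 × C: no H
  3 × O: no H
  2 × C: 3 H each → 6
  2 × C: 2 H each → 4
  1 × N (charge +1): 3 H
  1 × N: 2 H
  1 × S: no H
  Total hydrogens = 19.
Net charge +1.
Molecular formula: C11H19N2O3S+

C11H19N2O3S+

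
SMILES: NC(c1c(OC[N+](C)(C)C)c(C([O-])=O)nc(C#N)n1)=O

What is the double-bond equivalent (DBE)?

Molecular formula from the SMILES: C11H13N5O4.
DoU = (2C + 2 + N − H − X)/2 = (2·11 + 2 + 5 − 13 − 0)/2 = 16/2 = 8.
(Structurally: 1 ring(s) + 7 π bond(s) = 8.)

8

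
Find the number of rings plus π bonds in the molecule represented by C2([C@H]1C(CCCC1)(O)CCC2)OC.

2

Molecular formula from the SMILES: C11H20O2.
DoU = (2C + 2 + N − H − X)/2 = (2·11 + 2 + 0 − 20 − 0)/2 = 4/2 = 2.
(Structurally: 2 ring(s) + 0 π bond(s) = 2.)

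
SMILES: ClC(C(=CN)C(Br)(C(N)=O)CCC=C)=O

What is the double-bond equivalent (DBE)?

Molecular formula from the SMILES: C9H12BrClN2O2.
DoU = (2C + 2 + N − H − X)/2 = (2·9 + 2 + 2 − 12 − 2)/2 = 8/2 = 4.
(Structurally: 0 ring(s) + 4 π bond(s) = 4.)

4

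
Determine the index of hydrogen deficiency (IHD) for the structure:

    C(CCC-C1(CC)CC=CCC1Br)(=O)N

3

Molecular formula from the SMILES: C12H20BrNO.
DoU = (2C + 2 + N − H − X)/2 = (2·12 + 2 + 1 − 20 − 1)/2 = 6/2 = 3.
(Structurally: 1 ring(s) + 2 π bond(s) = 3.)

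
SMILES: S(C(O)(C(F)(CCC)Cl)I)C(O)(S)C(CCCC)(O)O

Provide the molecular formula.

C11H21ClFIO4S2

Heavy atoms from the SMILES: 11 C, 1 Cl, 1 F, 1 I, 4 O, 2 S.
Implicit hydrogens by atom environment:
  5 × C: 2 H each → 10
  4 × C: no H
  4 × O: 1 H each → 4
  2 × C: 3 H each → 6
  1 × Cl: no H
  1 × F: no H
  1 × I: no H
  1 × S: 1 H
  1 × S: no H
  Total hydrogens = 21.
Molecular formula: C11H21ClFIO4S2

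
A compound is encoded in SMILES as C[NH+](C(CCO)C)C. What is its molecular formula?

Heavy atoms from the SMILES: 6 C, 1 N, 1 O.
Implicit hydrogens by atom environment:
  3 × C: 3 H each → 9
  2 × C: 2 H each → 4
  1 × C: 1 H
  1 × N (charge +1): 1 H
  1 × O: 1 H
  Total hydrogens = 16.
Net charge +1.
Molecular formula: C6H16NO+

C6H16NO+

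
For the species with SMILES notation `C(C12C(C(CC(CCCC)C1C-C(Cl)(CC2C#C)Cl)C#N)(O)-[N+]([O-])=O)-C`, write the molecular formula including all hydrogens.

C19H26Cl2N2O3

Heavy atoms from the SMILES: 19 C, 2 Cl, 2 N, 3 O.
Implicit hydrogens by atom environment:
  7 × C: 2 H each → 14
  5 × C: 1 H each → 5
  5 × C: no H
  2 × C: 3 H each → 6
  2 × Cl: no H
  1 × N: no H
  1 × N (charge +1): no H
  1 × O: 1 H
  1 × O: no H
  1 × O (charge -1): no H
  Total hydrogens = 26.
Molecular formula: C19H26Cl2N2O3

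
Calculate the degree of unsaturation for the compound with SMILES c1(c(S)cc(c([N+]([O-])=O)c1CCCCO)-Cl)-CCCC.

Molecular formula from the SMILES: C14H20ClNO3S.
DoU = (2C + 2 + N − H − X)/2 = (2·14 + 2 + 1 − 20 − 1)/2 = 10/2 = 5.
(Structurally: 1 ring(s) + 4 π bond(s) = 5.)

5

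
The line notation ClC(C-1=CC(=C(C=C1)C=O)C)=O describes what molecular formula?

C9H7ClO2

Heavy atoms from the SMILES: 9 C, 1 Cl, 2 O.
Implicit hydrogens by atom environment:
  3 × C (aromatic): 1 H each → 3
  3 × C (aromatic): no H
  2 × O: no H
  1 × C: 3 H
  1 × C: 1 H
  1 × C: no H
  1 × Cl: no H
  Total hydrogens = 7.
Molecular formula: C9H7ClO2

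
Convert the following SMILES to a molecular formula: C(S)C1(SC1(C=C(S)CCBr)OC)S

Heavy atoms from the SMILES: 1 Br, 8 C, 1 O, 4 S.
Implicit hydrogens by atom environment:
  3 × C: 2 H each → 6
  3 × C: no H
  3 × S: 1 H each → 3
  1 × Br: no H
  1 × C: 3 H
  1 × C: 1 H
  1 × O: no H
  1 × S: no H
  Total hydrogens = 13.
Molecular formula: C8H13BrOS4

C8H13BrOS4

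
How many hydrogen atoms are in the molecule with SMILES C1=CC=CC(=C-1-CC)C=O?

Hydrogens are implicit in SMILES; fill each atom to its normal valence:
  4 × C (aromatic): 1 H each → 4
  2 × C (aromatic): no H
  1 × C: 3 H
  1 × C: 2 H
  1 × C: 1 H
  1 × O: no H
  Total hydrogens = 10.

10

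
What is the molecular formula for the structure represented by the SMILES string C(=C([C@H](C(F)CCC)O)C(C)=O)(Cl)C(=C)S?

C11H16ClFO2S

Heavy atoms from the SMILES: 11 C, 1 Cl, 1 F, 2 O, 1 S.
Implicit hydrogens by atom environment:
  4 × C: no H
  3 × C: 2 H each → 6
  2 × C: 3 H each → 6
  2 × C: 1 H each → 2
  1 × Cl: no H
  1 × F: no H
  1 × O: 1 H
  1 × O: no H
  1 × S: 1 H
  Total hydrogens = 16.
Molecular formula: C11H16ClFO2S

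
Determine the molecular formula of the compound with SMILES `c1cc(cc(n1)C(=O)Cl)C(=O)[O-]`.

C7H3ClNO3-

Heavy atoms from the SMILES: 7 C, 1 Cl, 1 N, 3 O.
Implicit hydrogens by atom environment:
  3 × C (aromatic): 1 H each → 3
  2 × C (aromatic): no H
  2 × C: no H
  2 × O: no H
  1 × Cl: no H
  1 × N (aromatic): no H
  1 × O (charge -1): no H
  Total hydrogens = 3.
Net charge -1.
Molecular formula: C7H3ClNO3-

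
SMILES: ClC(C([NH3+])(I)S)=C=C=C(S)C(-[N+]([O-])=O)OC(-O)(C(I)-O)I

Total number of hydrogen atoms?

Hydrogens are implicit in SMILES; fill each atom to its normal valence:
  6 × C: no H
  3 × I: no H
  2 × C: 1 H each → 2
  2 × O: 1 H each → 2
  2 × O: no H
  2 × S: 1 H each → 2
  1 × Cl: no H
  1 × N (charge +1): 3 H
  1 × N (charge +1): no H
  1 × O (charge -1): no H
  Total hydrogens = 9.

9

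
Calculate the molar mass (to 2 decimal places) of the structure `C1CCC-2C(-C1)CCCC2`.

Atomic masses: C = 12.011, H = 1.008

Molecular formula: C10H18.
M = 10×12.011 + 18×1.008 = 138.25 g/mol.

138.25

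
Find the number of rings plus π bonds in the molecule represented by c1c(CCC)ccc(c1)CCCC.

Molecular formula from the SMILES: C13H20.
DoU = (2C + 2 + N − H − X)/2 = (2·13 + 2 + 0 − 20 − 0)/2 = 8/2 = 4.
(Structurally: 1 ring(s) + 3 π bond(s) = 4.)

4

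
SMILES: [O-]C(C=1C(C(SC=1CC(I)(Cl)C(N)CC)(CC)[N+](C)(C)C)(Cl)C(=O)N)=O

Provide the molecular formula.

C16H26Cl2IN3O3S

Heavy atoms from the SMILES: 16 C, 2 Cl, 1 I, 3 N, 3 O, 1 S.
Implicit hydrogens by atom environment:
  7 × C: no H
  5 × C: 3 H each → 15
  3 × C: 2 H each → 6
  2 × Cl: no H
  2 × N: 2 H each → 4
  2 × O: no H
  1 × C: 1 H
  1 × I: no H
  1 × N (charge +1): no H
  1 × O (charge -1): no H
  1 × S: no H
  Total hydrogens = 26.
Molecular formula: C16H26Cl2IN3O3S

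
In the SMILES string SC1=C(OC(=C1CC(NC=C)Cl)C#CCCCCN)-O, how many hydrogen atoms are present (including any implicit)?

Hydrogens are implicit in SMILES; fill each atom to its normal valence:
  6 × C: 2 H each → 12
  4 × C (aromatic): no H
  2 × C: 1 H each → 2
  2 × C: no H
  1 × Cl: no H
  1 × N: 2 H
  1 × N: 1 H
  1 × O: 1 H
  1 × O (aromatic): no H
  1 × S: 1 H
  Total hydrogens = 19.

19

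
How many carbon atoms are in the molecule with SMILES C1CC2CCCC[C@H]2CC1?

10

The symbol for carbon appears 10 times in the SMILES.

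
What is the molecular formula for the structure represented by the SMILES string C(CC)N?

C3H9N

Heavy atoms from the SMILES: 3 C, 1 N.
Implicit hydrogens by atom environment:
  2 × C: 2 H each → 4
  1 × C: 3 H
  1 × N: 2 H
  Total hydrogens = 9.
Molecular formula: C3H9N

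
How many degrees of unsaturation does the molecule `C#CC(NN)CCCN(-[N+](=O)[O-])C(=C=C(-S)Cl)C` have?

5

Molecular formula from the SMILES: C10H15ClN4O2S.
DoU = (2C + 2 + N − H − X)/2 = (2·10 + 2 + 4 − 15 − 1)/2 = 10/2 = 5.
(Structurally: 0 ring(s) + 5 π bond(s) = 5.)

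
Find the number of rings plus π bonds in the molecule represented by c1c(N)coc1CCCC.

3

Molecular formula from the SMILES: C8H13NO.
DoU = (2C + 2 + N − H − X)/2 = (2·8 + 2 + 1 − 13 − 0)/2 = 6/2 = 3.
(Structurally: 1 ring(s) + 2 π bond(s) = 3.)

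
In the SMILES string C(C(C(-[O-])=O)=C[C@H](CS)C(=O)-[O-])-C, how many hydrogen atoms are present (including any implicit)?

10

Hydrogens are implicit in SMILES; fill each atom to its normal valence:
  3 × C: no H
  2 × C: 2 H each → 4
  2 × C: 1 H each → 2
  2 × O: no H
  2 × O (charge -1): no H
  1 × C: 3 H
  1 × S: 1 H
  Total hydrogens = 10.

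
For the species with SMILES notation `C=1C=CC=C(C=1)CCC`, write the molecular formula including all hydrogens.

C9H12

Heavy atoms from the SMILES: 9 C.
Implicit hydrogens by atom environment:
  5 × C (aromatic): 1 H each → 5
  2 × C: 2 H each → 4
  1 × C: 3 H
  1 × C (aromatic): no H
  Total hydrogens = 12.
Molecular formula: C9H12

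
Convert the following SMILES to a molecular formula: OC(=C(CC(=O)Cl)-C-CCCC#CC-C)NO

C12H18ClNO3

Heavy atoms from the SMILES: 12 C, 1 Cl, 1 N, 3 O.
Implicit hydrogens by atom environment:
  6 × C: 2 H each → 12
  5 × C: no H
  2 × O: 1 H each → 2
  1 × C: 3 H
  1 × Cl: no H
  1 × N: 1 H
  1 × O: no H
  Total hydrogens = 18.
Molecular formula: C12H18ClNO3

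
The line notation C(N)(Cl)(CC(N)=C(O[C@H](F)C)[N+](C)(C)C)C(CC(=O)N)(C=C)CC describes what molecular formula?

C16H31ClFN4O2+

Heavy atoms from the SMILES: 16 C, 1 Cl, 1 F, 4 N, 2 O.
Implicit hydrogens by atom environment:
  5 × C: 3 H each → 15
  5 × C: no H
  4 × C: 2 H each → 8
  3 × N: 2 H each → 6
  2 × C: 1 H each → 2
  2 × O: no H
  1 × Cl: no H
  1 × F: no H
  1 × N (charge +1): no H
  Total hydrogens = 31.
Net charge +1.
Molecular formula: C16H31ClFN4O2+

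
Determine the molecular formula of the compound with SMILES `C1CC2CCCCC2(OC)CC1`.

C11H20O

Heavy atoms from the SMILES: 11 C, 1 O.
Implicit hydrogens by atom environment:
  8 × C: 2 H each → 16
  1 × C: 3 H
  1 × C: 1 H
  1 × C: no H
  1 × O: no H
  Total hydrogens = 20.
Molecular formula: C11H20O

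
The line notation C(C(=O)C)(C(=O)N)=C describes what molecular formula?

Heavy atoms from the SMILES: 5 C, 1 N, 2 O.
Implicit hydrogens by atom environment:
  3 × C: no H
  2 × O: no H
  1 × C: 3 H
  1 × C: 2 H
  1 × N: 2 H
  Total hydrogens = 7.
Molecular formula: C5H7NO2

C5H7NO2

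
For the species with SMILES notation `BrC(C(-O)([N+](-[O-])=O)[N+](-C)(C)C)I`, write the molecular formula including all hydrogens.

Heavy atoms from the SMILES: 1 Br, 5 C, 1 I, 2 N, 3 O.
Implicit hydrogens by atom environment:
  3 × C: 3 H each → 9
  2 × N (charge +1): no H
  1 × Br: no H
  1 × C: 1 H
  1 × C: no H
  1 × I: no H
  1 × O: 1 H
  1 × O: no H
  1 × O (charge -1): no H
  Total hydrogens = 11.
Net charge +1.
Molecular formula: C5H11BrIN2O3+

C5H11BrIN2O3+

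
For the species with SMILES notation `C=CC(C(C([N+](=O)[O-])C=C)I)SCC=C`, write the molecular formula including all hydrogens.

C10H14INO2S

Heavy atoms from the SMILES: 10 C, 1 I, 1 N, 2 O, 1 S.
Implicit hydrogens by atom environment:
  6 × C: 1 H each → 6
  4 × C: 2 H each → 8
  1 × I: no H
  1 × N (charge +1): no H
  1 × O: no H
  1 × O (charge -1): no H
  1 × S: no H
  Total hydrogens = 14.
Molecular formula: C10H14INO2S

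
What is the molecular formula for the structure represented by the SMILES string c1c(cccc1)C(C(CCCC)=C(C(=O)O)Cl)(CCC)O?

Heavy atoms from the SMILES: 17 C, 1 Cl, 3 O.
Implicit hydrogens by atom environment:
  5 × C: 2 H each → 10
  5 × C (aromatic): 1 H each → 5
  4 × C: no H
  2 × C: 3 H each → 6
  2 × O: 1 H each → 2
  1 × C (aromatic): no H
  1 × Cl: no H
  1 × O: no H
  Total hydrogens = 23.
Molecular formula: C17H23ClO3

C17H23ClO3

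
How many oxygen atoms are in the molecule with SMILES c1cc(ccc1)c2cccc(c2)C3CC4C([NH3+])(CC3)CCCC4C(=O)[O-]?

2

The symbol for oxygen appears 2 times in the SMILES.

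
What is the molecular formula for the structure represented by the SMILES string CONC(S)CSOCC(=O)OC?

Heavy atoms from the SMILES: 6 C, 1 N, 4 O, 2 S.
Implicit hydrogens by atom environment:
  4 × O: no H
  2 × C: 3 H each → 6
  2 × C: 2 H each → 4
  1 × C: 1 H
  1 × C: no H
  1 × N: 1 H
  1 × S: 1 H
  1 × S: no H
  Total hydrogens = 13.
Molecular formula: C6H13NO4S2

C6H13NO4S2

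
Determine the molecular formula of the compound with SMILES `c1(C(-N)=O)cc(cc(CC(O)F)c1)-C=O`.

Heavy atoms from the SMILES: 10 C, 1 F, 1 N, 3 O.
Implicit hydrogens by atom environment:
  3 × C (aromatic): 1 H each → 3
  3 × C (aromatic): no H
  2 × C: 1 H each → 2
  2 × O: no H
  1 × C: 2 H
  1 × C: no H
  1 × F: no H
  1 × N: 2 H
  1 × O: 1 H
  Total hydrogens = 10.
Molecular formula: C10H10FNO3

C10H10FNO3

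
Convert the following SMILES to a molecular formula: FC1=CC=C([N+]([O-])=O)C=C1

Heavy atoms from the SMILES: 6 C, 1 F, 1 N, 2 O.
Implicit hydrogens by atom environment:
  4 × C (aromatic): 1 H each → 4
  2 × C (aromatic): no H
  1 × F: no H
  1 × N (charge +1): no H
  1 × O: no H
  1 × O (charge -1): no H
  Total hydrogens = 4.
Molecular formula: C6H4FNO2

C6H4FNO2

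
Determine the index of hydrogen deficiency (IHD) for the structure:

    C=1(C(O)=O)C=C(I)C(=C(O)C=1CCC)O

Molecular formula from the SMILES: C10H11IO4.
DoU = (2C + 2 + N − H − X)/2 = (2·10 + 2 + 0 − 11 − 1)/2 = 10/2 = 5.
(Structurally: 1 ring(s) + 4 π bond(s) = 5.)

5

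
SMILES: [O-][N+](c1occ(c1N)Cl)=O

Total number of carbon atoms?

4

The symbol for carbon appears 4 times in the SMILES. Lowercase c denotes aromatic carbon and counts toward C.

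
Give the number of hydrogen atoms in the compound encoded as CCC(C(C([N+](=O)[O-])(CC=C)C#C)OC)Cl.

Hydrogens are implicit in SMILES; fill each atom to its normal valence:
  4 × C: 1 H each → 4
  3 × C: 2 H each → 6
  2 × C: 3 H each → 6
  2 × C: no H
  2 × O: no H
  1 × Cl: no H
  1 × N (charge +1): no H
  1 × O (charge -1): no H
  Total hydrogens = 16.

16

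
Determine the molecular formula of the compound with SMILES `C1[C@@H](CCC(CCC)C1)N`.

C9H19N

Heavy atoms from the SMILES: 9 C, 1 N.
Implicit hydrogens by atom environment:
  6 × C: 2 H each → 12
  2 × C: 1 H each → 2
  1 × C: 3 H
  1 × N: 2 H
  Total hydrogens = 19.
Molecular formula: C9H19N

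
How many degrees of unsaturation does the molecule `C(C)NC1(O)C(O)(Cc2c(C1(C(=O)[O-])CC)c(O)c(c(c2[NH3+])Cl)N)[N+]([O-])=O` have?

Molecular formula from the SMILES: C15H21ClN4O7.
DoU = (2C + 2 + N − H − X)/2 = (2·15 + 2 + 4 − 21 − 1)/2 = 14/2 = 7.
(Structurally: 2 ring(s) + 5 π bond(s) = 7.)

7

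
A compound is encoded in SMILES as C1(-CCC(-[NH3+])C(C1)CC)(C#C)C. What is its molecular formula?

C11H20N+

Heavy atoms from the SMILES: 11 C, 1 N.
Implicit hydrogens by atom environment:
  4 × C: 2 H each → 8
  3 × C: 1 H each → 3
  2 × C: 3 H each → 6
  2 × C: no H
  1 × N (charge +1): 3 H
  Total hydrogens = 20.
Net charge +1.
Molecular formula: C11H20N+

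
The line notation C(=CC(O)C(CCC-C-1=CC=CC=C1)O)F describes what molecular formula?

Heavy atoms from the SMILES: 13 C, 1 F, 2 O.
Implicit hydrogens by atom environment:
  5 × C (aromatic): 1 H each → 5
  4 × C: 1 H each → 4
  3 × C: 2 H each → 6
  2 × O: 1 H each → 2
  1 × C (aromatic): no H
  1 × F: no H
  Total hydrogens = 17.
Molecular formula: C13H17FO2

C13H17FO2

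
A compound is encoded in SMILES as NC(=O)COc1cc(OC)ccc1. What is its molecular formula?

C9H11NO3

Heavy atoms from the SMILES: 9 C, 1 N, 3 O.
Implicit hydrogens by atom environment:
  4 × C (aromatic): 1 H each → 4
  3 × O: no H
  2 × C (aromatic): no H
  1 × C: 3 H
  1 × C: 2 H
  1 × C: no H
  1 × N: 2 H
  Total hydrogens = 11.
Molecular formula: C9H11NO3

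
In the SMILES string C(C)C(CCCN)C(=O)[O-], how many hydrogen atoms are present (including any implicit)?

14

Hydrogens are implicit in SMILES; fill each atom to its normal valence:
  4 × C: 2 H each → 8
  1 × C: 3 H
  1 × C: 1 H
  1 × C: no H
  1 × N: 2 H
  1 × O: no H
  1 × O (charge -1): no H
  Total hydrogens = 14.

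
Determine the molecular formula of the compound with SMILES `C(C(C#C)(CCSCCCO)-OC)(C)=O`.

C11H18O3S

Heavy atoms from the SMILES: 11 C, 3 O, 1 S.
Implicit hydrogens by atom environment:
  5 × C: 2 H each → 10
  3 × C: no H
  2 × C: 3 H each → 6
  2 × O: no H
  1 × C: 1 H
  1 × O: 1 H
  1 × S: no H
  Total hydrogens = 18.
Molecular formula: C11H18O3S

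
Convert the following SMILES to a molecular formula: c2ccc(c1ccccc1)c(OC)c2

C13H12O

Heavy atoms from the SMILES: 13 C, 1 O.
Implicit hydrogens by atom environment:
  9 × C (aromatic): 1 H each → 9
  3 × C (aromatic): no H
  1 × C: 3 H
  1 × O: no H
  Total hydrogens = 12.
Molecular formula: C13H12O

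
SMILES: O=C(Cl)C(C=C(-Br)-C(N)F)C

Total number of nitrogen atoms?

1

The symbol for nitrogen appears 1 time in the SMILES.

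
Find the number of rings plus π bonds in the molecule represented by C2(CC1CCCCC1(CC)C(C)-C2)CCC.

Molecular formula from the SMILES: C16H30.
DoU = (2C + 2 + N − H − X)/2 = (2·16 + 2 + 0 − 30 − 0)/2 = 4/2 = 2.
(Structurally: 2 ring(s) + 0 π bond(s) = 2.)

2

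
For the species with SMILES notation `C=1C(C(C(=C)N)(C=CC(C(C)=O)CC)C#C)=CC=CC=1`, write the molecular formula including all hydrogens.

Heavy atoms from the SMILES: 18 C, 1 N, 1 O.
Implicit hydrogens by atom environment:
  5 × C (aromatic): 1 H each → 5
  4 × C: 1 H each → 4
  4 × C: no H
  2 × C: 3 H each → 6
  2 × C: 2 H each → 4
  1 × C (aromatic): no H
  1 × N: 2 H
  1 × O: no H
  Total hydrogens = 21.
Molecular formula: C18H21NO

C18H21NO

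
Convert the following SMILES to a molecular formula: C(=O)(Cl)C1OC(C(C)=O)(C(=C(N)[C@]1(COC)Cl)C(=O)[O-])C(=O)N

C12H13Cl2N2O7-

Heavy atoms from the SMILES: 12 C, 2 Cl, 2 N, 7 O.
Implicit hydrogens by atom environment:
  8 × C: no H
  6 × O: no H
  2 × C: 3 H each → 6
  2 × Cl: no H
  2 × N: 2 H each → 4
  1 × C: 2 H
  1 × C: 1 H
  1 × O (charge -1): no H
  Total hydrogens = 13.
Net charge -1.
Molecular formula: C12H13Cl2N2O7-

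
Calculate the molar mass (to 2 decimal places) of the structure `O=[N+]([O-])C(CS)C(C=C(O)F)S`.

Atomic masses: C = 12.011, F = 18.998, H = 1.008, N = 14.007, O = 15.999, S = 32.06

213.24

Molecular formula: C5H8FNO3S2.
M = 5×12.011 + 1×18.998 + 8×1.008 + 1×14.007 + 3×15.999 + 2×32.06 = 213.24 g/mol.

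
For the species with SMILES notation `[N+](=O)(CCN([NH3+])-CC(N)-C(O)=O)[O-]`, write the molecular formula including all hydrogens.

C5H13N4O4+

Heavy atoms from the SMILES: 5 C, 4 N, 4 O.
Implicit hydrogens by atom environment:
  3 × C: 2 H each → 6
  2 × O: no H
  1 × C: 1 H
  1 × C: no H
  1 × N (charge +1): 3 H
  1 × N: 2 H
  1 × N: no H
  1 × N (charge +1): no H
  1 × O: 1 H
  1 × O (charge -1): no H
  Total hydrogens = 13.
Net charge +1.
Molecular formula: C5H13N4O4+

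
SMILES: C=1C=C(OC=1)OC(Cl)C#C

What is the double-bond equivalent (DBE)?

Molecular formula from the SMILES: C7H5ClO2.
DoU = (2C + 2 + N − H − X)/2 = (2·7 + 2 + 0 − 5 − 1)/2 = 10/2 = 5.
(Structurally: 1 ring(s) + 4 π bond(s) = 5.)

5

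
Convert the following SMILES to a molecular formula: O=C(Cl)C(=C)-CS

Heavy atoms from the SMILES: 4 C, 1 Cl, 1 O, 1 S.
Implicit hydrogens by atom environment:
  2 × C: 2 H each → 4
  2 × C: no H
  1 × Cl: no H
  1 × O: no H
  1 × S: 1 H
  Total hydrogens = 5.
Molecular formula: C4H5ClOS

C4H5ClOS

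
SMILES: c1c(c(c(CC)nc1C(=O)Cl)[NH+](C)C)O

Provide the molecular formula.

C10H14ClN2O2+

Heavy atoms from the SMILES: 10 C, 1 Cl, 2 N, 2 O.
Implicit hydrogens by atom environment:
  4 × C (aromatic): no H
  3 × C: 3 H each → 9
  1 × C: 2 H
  1 × C (aromatic): 1 H
  1 × C: no H
  1 × Cl: no H
  1 × N (charge +1): 1 H
  1 × N (aromatic): no H
  1 × O: 1 H
  1 × O: no H
  Total hydrogens = 14.
Net charge +1.
Molecular formula: C10H14ClN2O2+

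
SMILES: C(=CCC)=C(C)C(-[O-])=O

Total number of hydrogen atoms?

9

Hydrogens are implicit in SMILES; fill each atom to its normal valence:
  3 × C: no H
  2 × C: 3 H each → 6
  1 × C: 2 H
  1 × C: 1 H
  1 × O: no H
  1 × O (charge -1): no H
  Total hydrogens = 9.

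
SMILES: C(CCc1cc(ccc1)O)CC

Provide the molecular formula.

C11H16O

Heavy atoms from the SMILES: 11 C, 1 O.
Implicit hydrogens by atom environment:
  4 × C: 2 H each → 8
  4 × C (aromatic): 1 H each → 4
  2 × C (aromatic): no H
  1 × C: 3 H
  1 × O: 1 H
  Total hydrogens = 16.
Molecular formula: C11H16O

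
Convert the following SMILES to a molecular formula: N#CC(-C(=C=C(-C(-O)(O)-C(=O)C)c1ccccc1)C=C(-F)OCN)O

C17H17FN2O5

Heavy atoms from the SMILES: 17 C, 1 F, 2 N, 5 O.
Implicit hydrogens by atom environment:
  7 × C: no H
  5 × C (aromatic): 1 H each → 5
  3 × O: 1 H each → 3
  2 × C: 1 H each → 2
  2 × O: no H
  1 × C: 3 H
  1 × C: 2 H
  1 × C (aromatic): no H
  1 × F: no H
  1 × N: 2 H
  1 × N: no H
  Total hydrogens = 17.
Molecular formula: C17H17FN2O5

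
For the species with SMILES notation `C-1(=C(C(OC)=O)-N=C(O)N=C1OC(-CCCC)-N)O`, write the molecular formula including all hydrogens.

Heavy atoms from the SMILES: 11 C, 3 N, 5 O.
Implicit hydrogens by atom environment:
  4 × C (aromatic): no H
  3 × C: 2 H each → 6
  3 × O: no H
  2 × C: 3 H each → 6
  2 × N (aromatic): no H
  2 × O: 1 H each → 2
  1 × C: 1 H
  1 × C: no H
  1 × N: 2 H
  Total hydrogens = 17.
Molecular formula: C11H17N3O5

C11H17N3O5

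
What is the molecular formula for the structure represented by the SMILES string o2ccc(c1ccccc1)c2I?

C10H7IO

Heavy atoms from the SMILES: 10 C, 1 I, 1 O.
Implicit hydrogens by atom environment:
  7 × C (aromatic): 1 H each → 7
  3 × C (aromatic): no H
  1 × I: no H
  1 × O (aromatic): no H
  Total hydrogens = 7.
Molecular formula: C10H7IO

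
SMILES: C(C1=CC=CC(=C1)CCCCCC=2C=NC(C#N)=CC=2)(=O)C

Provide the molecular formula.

C19H20N2O

Heavy atoms from the SMILES: 19 C, 2 N, 1 O.
Implicit hydrogens by atom environment:
  7 × C (aromatic): 1 H each → 7
  5 × C: 2 H each → 10
  4 × C (aromatic): no H
  2 × C: no H
  1 × C: 3 H
  1 × N (aromatic): no H
  1 × N: no H
  1 × O: no H
  Total hydrogens = 20.
Molecular formula: C19H20N2O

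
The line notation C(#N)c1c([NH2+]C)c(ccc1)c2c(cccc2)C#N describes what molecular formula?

C15H12N3+

Heavy atoms from the SMILES: 15 C, 3 N.
Implicit hydrogens by atom environment:
  7 × C (aromatic): 1 H each → 7
  5 × C (aromatic): no H
  2 × C: no H
  2 × N: no H
  1 × C: 3 H
  1 × N (charge +1): 2 H
  Total hydrogens = 12.
Net charge +1.
Molecular formula: C15H12N3+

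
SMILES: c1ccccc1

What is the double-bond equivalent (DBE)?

Molecular formula from the SMILES: C6H6.
DoU = (2C + 2 + N − H − X)/2 = (2·6 + 2 + 0 − 6 − 0)/2 = 8/2 = 4.
(Structurally: 1 ring(s) + 3 π bond(s) = 4.)

4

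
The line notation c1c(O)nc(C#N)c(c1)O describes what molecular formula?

C6H4N2O2

Heavy atoms from the SMILES: 6 C, 2 N, 2 O.
Implicit hydrogens by atom environment:
  3 × C (aromatic): no H
  2 × C (aromatic): 1 H each → 2
  2 × O: 1 H each → 2
  1 × C: no H
  1 × N (aromatic): no H
  1 × N: no H
  Total hydrogens = 4.
Molecular formula: C6H4N2O2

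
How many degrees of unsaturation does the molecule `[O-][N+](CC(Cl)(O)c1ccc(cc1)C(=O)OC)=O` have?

Molecular formula from the SMILES: C10H10ClNO5.
DoU = (2C + 2 + N − H − X)/2 = (2·10 + 2 + 1 − 10 − 1)/2 = 12/2 = 6.
(Structurally: 1 ring(s) + 5 π bond(s) = 6.)

6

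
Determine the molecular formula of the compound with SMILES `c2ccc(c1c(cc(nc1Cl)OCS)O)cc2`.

C12H10ClNO2S

Heavy atoms from the SMILES: 12 C, 1 Cl, 1 N, 2 O, 1 S.
Implicit hydrogens by atom environment:
  6 × C (aromatic): 1 H each → 6
  5 × C (aromatic): no H
  1 × C: 2 H
  1 × Cl: no H
  1 × N (aromatic): no H
  1 × O: 1 H
  1 × O: no H
  1 × S: 1 H
  Total hydrogens = 10.
Molecular formula: C12H10ClNO2S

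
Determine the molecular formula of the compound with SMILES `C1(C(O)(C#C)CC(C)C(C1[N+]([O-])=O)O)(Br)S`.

Heavy atoms from the SMILES: 1 Br, 9 C, 1 N, 4 O, 1 S.
Implicit hydrogens by atom environment:
  4 × C: 1 H each → 4
  3 × C: no H
  2 × O: 1 H each → 2
  1 × Br: no H
  1 × C: 3 H
  1 × C: 2 H
  1 × N (charge +1): no H
  1 × O: no H
  1 × O (charge -1): no H
  1 × S: 1 H
  Total hydrogens = 12.
Molecular formula: C9H12BrNO4S

C9H12BrNO4S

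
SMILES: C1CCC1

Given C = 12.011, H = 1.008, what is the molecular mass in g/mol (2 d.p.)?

Molecular formula: C4H8.
M = 4×12.011 + 8×1.008 = 56.11 g/mol.

56.11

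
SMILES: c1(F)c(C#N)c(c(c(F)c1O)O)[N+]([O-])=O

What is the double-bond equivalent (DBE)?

7

Molecular formula from the SMILES: C7H2F2N2O4.
DoU = (2C + 2 + N − H − X)/2 = (2·7 + 2 + 2 − 2 − 2)/2 = 14/2 = 7.
(Structurally: 1 ring(s) + 6 π bond(s) = 7.)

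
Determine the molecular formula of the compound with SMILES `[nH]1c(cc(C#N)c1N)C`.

Heavy atoms from the SMILES: 6 C, 3 N.
Implicit hydrogens by atom environment:
  3 × C (aromatic): no H
  1 × C: 3 H
  1 × C (aromatic): 1 H
  1 × C: no H
  1 × N: 2 H
  1 × N (aromatic): 1 H
  1 × N: no H
  Total hydrogens = 7.
Molecular formula: C6H7N3

C6H7N3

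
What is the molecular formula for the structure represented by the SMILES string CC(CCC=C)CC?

Heavy atoms from the SMILES: 8 C.
Implicit hydrogens by atom environment:
  4 × C: 2 H each → 8
  2 × C: 3 H each → 6
  2 × C: 1 H each → 2
  Total hydrogens = 16.
Molecular formula: C8H16

C8H16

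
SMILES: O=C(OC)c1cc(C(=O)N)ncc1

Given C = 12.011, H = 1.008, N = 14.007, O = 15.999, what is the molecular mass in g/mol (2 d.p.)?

180.16

Molecular formula: C8H8N2O3.
M = 8×12.011 + 8×1.008 + 2×14.007 + 3×15.999 = 180.16 g/mol.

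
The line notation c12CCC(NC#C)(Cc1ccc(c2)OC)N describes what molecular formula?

C13H16N2O

Heavy atoms from the SMILES: 13 C, 2 N, 1 O.
Implicit hydrogens by atom environment:
  3 × C: 2 H each → 6
  3 × C (aromatic): 1 H each → 3
  3 × C (aromatic): no H
  2 × C: no H
  1 × C: 3 H
  1 × C: 1 H
  1 × N: 2 H
  1 × N: 1 H
  1 × O: no H
  Total hydrogens = 16.
Molecular formula: C13H16N2O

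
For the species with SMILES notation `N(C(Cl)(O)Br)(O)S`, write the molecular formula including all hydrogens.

Heavy atoms from the SMILES: 1 Br, 1 C, 1 Cl, 1 N, 2 O, 1 S.
Implicit hydrogens by atom environment:
  2 × O: 1 H each → 2
  1 × Br: no H
  1 × C: no H
  1 × Cl: no H
  1 × N: no H
  1 × S: 1 H
  Total hydrogens = 3.
Molecular formula: CH3BrClNO2S

CH3BrClNO2S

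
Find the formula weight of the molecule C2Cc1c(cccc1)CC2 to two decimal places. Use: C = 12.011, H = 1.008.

132.21

Molecular formula: C10H12.
M = 10×12.011 + 12×1.008 = 132.21 g/mol.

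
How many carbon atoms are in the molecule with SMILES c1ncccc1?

The symbol for carbon appears 5 times in the SMILES. Lowercase c denotes aromatic carbon and counts toward C.

5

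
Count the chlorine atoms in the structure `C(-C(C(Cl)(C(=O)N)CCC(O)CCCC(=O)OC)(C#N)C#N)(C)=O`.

The symbol for chlorine appears 1 time in the SMILES.

1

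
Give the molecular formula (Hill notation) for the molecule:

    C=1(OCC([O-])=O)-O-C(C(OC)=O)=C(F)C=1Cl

C8H5ClFO6-

Heavy atoms from the SMILES: 8 C, 1 Cl, 1 F, 6 O.
Implicit hydrogens by atom environment:
  4 × C (aromatic): no H
  4 × O: no H
  2 × C: no H
  1 × C: 3 H
  1 × C: 2 H
  1 × Cl: no H
  1 × F: no H
  1 × O (aromatic): no H
  1 × O (charge -1): no H
  Total hydrogens = 5.
Net charge -1.
Molecular formula: C8H5ClFO6-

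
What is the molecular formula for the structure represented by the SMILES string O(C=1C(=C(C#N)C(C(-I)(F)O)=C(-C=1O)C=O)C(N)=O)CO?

Heavy atoms from the SMILES: 11 C, 1 F, 1 I, 2 N, 6 O.
Implicit hydrogens by atom environment:
  6 × C (aromatic): no H
  3 × C: no H
  3 × O: 1 H each → 3
  3 × O: no H
  1 × C: 2 H
  1 × C: 1 H
  1 × F: no H
  1 × I: no H
  1 × N: 2 H
  1 × N: no H
  Total hydrogens = 8.
Molecular formula: C11H8FIN2O6

C11H8FIN2O6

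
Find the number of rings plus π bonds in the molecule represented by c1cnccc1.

4

Molecular formula from the SMILES: C5H5N.
DoU = (2C + 2 + N − H − X)/2 = (2·5 + 2 + 1 − 5 − 0)/2 = 8/2 = 4.
(Structurally: 1 ring(s) + 3 π bond(s) = 4.)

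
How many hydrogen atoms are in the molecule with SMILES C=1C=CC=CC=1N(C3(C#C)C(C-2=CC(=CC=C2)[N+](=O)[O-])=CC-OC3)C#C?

16

Hydrogens are implicit in SMILES; fill each atom to its normal valence:
  9 × C (aromatic): 1 H each → 9
  4 × C: no H
  3 × C: 1 H each → 3
  3 × C (aromatic): no H
  2 × C: 2 H each → 4
  2 × O: no H
  1 × N (charge +1): no H
  1 × N: no H
  1 × O (charge -1): no H
  Total hydrogens = 16.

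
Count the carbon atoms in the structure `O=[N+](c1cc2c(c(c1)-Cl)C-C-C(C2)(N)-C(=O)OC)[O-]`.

The symbol for carbon appears 12 times in the SMILES. Lowercase c denotes aromatic carbon and counts toward C.

12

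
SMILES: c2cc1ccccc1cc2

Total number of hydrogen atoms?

8

Hydrogens are implicit in SMILES; fill each atom to its normal valence:
  8 × C (aromatic): 1 H each → 8
  2 × C (aromatic): no H
  Total hydrogens = 8.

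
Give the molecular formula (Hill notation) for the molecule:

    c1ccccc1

C6H6

Heavy atoms from the SMILES: 6 C.
Implicit hydrogens by atom environment:
  6 × C (aromatic): 1 H each → 6
  Total hydrogens = 6.
Molecular formula: C6H6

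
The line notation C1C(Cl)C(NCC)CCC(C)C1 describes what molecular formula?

C10H20ClN

Heavy atoms from the SMILES: 10 C, 1 Cl, 1 N.
Implicit hydrogens by atom environment:
  5 × C: 2 H each → 10
  3 × C: 1 H each → 3
  2 × C: 3 H each → 6
  1 × Cl: no H
  1 × N: 1 H
  Total hydrogens = 20.
Molecular formula: C10H20ClN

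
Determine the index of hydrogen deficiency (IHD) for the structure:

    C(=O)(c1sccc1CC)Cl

Molecular formula from the SMILES: C7H7ClOS.
DoU = (2C + 2 + N − H − X)/2 = (2·7 + 2 + 0 − 7 − 1)/2 = 8/2 = 4.
(Structurally: 1 ring(s) + 3 π bond(s) = 4.)

4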